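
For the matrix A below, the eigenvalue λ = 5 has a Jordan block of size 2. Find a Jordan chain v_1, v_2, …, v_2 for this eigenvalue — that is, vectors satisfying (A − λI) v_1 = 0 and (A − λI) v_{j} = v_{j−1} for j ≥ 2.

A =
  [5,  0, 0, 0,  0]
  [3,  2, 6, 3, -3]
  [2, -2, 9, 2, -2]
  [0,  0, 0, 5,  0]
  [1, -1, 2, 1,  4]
A Jordan chain for λ = 5 of length 2:
v_1 = (0, 3, 2, 0, 1)ᵀ
v_2 = (1, 0, 0, 0, 0)ᵀ

Let N = A − (5)·I. We want v_2 with N^2 v_2 = 0 but N^1 v_2 ≠ 0; then v_{j-1} := N · v_j for j = 2, …, 2.

Pick v_2 = (1, 0, 0, 0, 0)ᵀ.
Then v_1 = N · v_2 = (0, 3, 2, 0, 1)ᵀ.

Sanity check: (A − (5)·I) v_1 = (0, 0, 0, 0, 0)ᵀ = 0. ✓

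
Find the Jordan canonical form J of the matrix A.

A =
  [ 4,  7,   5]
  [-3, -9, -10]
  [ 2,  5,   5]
J_3(0)

The characteristic polynomial is
  det(x·I − A) = x^3

Eigenvalues and multiplicities (the geometric multiplicity of λ is n − rank(A − λI), which equals the number of Jordan blocks for λ):
  λ = 0: algebraic multiplicity = 3, geometric multiplicity = 1

Determining the block sizes for each eigenvalue:
  λ = 0: one block (gm = 1), so the single block has size am = 3 → block sizes [3]

Assembling the blocks gives a Jordan form
J =
  [0, 1, 0]
  [0, 0, 1]
  [0, 0, 0]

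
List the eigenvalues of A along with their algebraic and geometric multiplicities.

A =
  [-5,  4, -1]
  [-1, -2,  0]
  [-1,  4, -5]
λ = -4: alg = 3, geom = 1

Step 1 — factor the characteristic polynomial to read off the algebraic multiplicities:
  χ_A(x) = (x + 4)^3

Step 2 — compute geometric multiplicities via the rank-nullity identity g(λ) = n − rank(A − λI):
  rank(A − (-4)·I) = 2, so dim ker(A − (-4)·I) = n − 2 = 1

Summary:
  λ = -4: algebraic multiplicity = 3, geometric multiplicity = 1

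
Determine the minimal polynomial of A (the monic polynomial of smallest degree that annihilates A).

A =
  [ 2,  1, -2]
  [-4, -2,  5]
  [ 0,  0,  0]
x^3

The characteristic polynomial is χ_A(x) = x^3, so the eigenvalues are known. The minimal polynomial is
  m_A(x) = Π_λ (x − λ)^{k_λ}
where k_λ is the size of the *largest* Jordan block for λ (equivalently, the smallest k with (A − λI)^k v = 0 for every generalised eigenvector v of λ).

  λ = 0: largest Jordan block has size 3, contributing (x − 0)^3

So m_A(x) = x^3 = x^3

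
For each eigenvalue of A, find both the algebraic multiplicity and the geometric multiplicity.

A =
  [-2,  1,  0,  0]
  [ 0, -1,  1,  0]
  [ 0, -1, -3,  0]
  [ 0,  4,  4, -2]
λ = -2: alg = 4, geom = 2

Step 1 — factor the characteristic polynomial to read off the algebraic multiplicities:
  χ_A(x) = (x + 2)^4

Step 2 — compute geometric multiplicities via the rank-nullity identity g(λ) = n − rank(A − λI):
  rank(A − (-2)·I) = 2, so dim ker(A − (-2)·I) = n − 2 = 2

Summary:
  λ = -2: algebraic multiplicity = 4, geometric multiplicity = 2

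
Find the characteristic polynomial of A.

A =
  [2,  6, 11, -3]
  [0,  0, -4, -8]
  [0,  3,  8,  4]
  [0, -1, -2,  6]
x^4 - 16*x^3 + 88*x^2 - 192*x + 144

Expanding det(x·I − A) (e.g. by cofactor expansion or by noting that A is similar to its Jordan form J, which has the same characteristic polynomial as A) gives
  χ_A(x) = x^4 - 16*x^3 + 88*x^2 - 192*x + 144
which factors as (x - 6)^2*(x - 2)^2. The eigenvalues (with algebraic multiplicities) are λ = 2 with multiplicity 2, λ = 6 with multiplicity 2.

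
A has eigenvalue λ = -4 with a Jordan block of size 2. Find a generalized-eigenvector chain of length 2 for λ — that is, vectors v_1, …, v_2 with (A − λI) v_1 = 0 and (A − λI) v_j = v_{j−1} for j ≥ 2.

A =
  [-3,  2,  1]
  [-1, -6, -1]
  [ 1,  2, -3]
A Jordan chain for λ = -4 of length 2:
v_1 = (1, -1, 1)ᵀ
v_2 = (1, 0, 0)ᵀ

Let N = A − (-4)·I. We want v_2 with N^2 v_2 = 0 but N^1 v_2 ≠ 0; then v_{j-1} := N · v_j for j = 2, …, 2.

Pick v_2 = (1, 0, 0)ᵀ.
Then v_1 = N · v_2 = (1, -1, 1)ᵀ.

Sanity check: (A − (-4)·I) v_1 = (0, 0, 0)ᵀ = 0. ✓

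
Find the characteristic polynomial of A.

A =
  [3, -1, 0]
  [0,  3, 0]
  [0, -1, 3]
x^3 - 9*x^2 + 27*x - 27

Expanding det(x·I − A) (e.g. by cofactor expansion or by noting that A is similar to its Jordan form J, which has the same characteristic polynomial as A) gives
  χ_A(x) = x^3 - 9*x^2 + 27*x - 27
which factors as (x - 3)^3. The eigenvalues (with algebraic multiplicities) are λ = 3 with multiplicity 3.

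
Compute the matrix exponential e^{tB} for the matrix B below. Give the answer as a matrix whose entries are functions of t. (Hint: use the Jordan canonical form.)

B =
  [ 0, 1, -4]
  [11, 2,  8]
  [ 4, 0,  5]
e^{tB} =
  [-t*exp(3*t) + exp(t), -t*exp(3*t) + exp(3*t) - exp(t), 2*t*exp(3*t) - 3*exp(3*t) + 3*exp(t)]
  [5*t*exp(3*t) + 3*exp(3*t) - 3*exp(t), 5*t*exp(3*t) - 2*exp(3*t) + 3*exp(t), -10*t*exp(3*t) + 9*exp(3*t) - 9*exp(t)]
  [2*t*exp(3*t) + exp(3*t) - exp(t), 2*t*exp(3*t) - exp(3*t) + exp(t), -4*t*exp(3*t) + 4*exp(3*t) - 3*exp(t)]

Strategy: write B = P · J · P⁻¹ where J is a Jordan canonical form, so e^{tB} = P · e^{tJ} · P⁻¹, and e^{tJ} can be computed block-by-block.

B has Jordan form
J =
  [1, 0, 0]
  [0, 3, 1]
  [0, 0, 3]
(up to reordering of blocks).

Per-block formulas:
  For a 2×2 Jordan block J_2(3): exp(t · J_2(3)) = e^(3t)·(I + t·N), where N is the 2×2 nilpotent shift.
  For a 1×1 block at λ = 1: exp(t · [1]) = [e^(1t)].

After assembling e^{tJ} and conjugating by P, we get:

e^{tB} =
  [-t*exp(3*t) + exp(t), -t*exp(3*t) + exp(3*t) - exp(t), 2*t*exp(3*t) - 3*exp(3*t) + 3*exp(t)]
  [5*t*exp(3*t) + 3*exp(3*t) - 3*exp(t), 5*t*exp(3*t) - 2*exp(3*t) + 3*exp(t), -10*t*exp(3*t) + 9*exp(3*t) - 9*exp(t)]
  [2*t*exp(3*t) + exp(3*t) - exp(t), 2*t*exp(3*t) - exp(3*t) + exp(t), -4*t*exp(3*t) + 4*exp(3*t) - 3*exp(t)]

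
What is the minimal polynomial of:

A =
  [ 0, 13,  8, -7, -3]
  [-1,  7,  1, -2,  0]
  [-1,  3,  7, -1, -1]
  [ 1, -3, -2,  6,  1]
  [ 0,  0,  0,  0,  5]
x^3 - 15*x^2 + 75*x - 125

The characteristic polynomial is χ_A(x) = (x - 5)^5, so the eigenvalues are known. The minimal polynomial is
  m_A(x) = Π_λ (x − λ)^{k_λ}
where k_λ is the size of the *largest* Jordan block for λ (equivalently, the smallest k with (A − λI)^k v = 0 for every generalised eigenvector v of λ).

  λ = 5: largest Jordan block has size 3, contributing (x − 5)^3

So m_A(x) = (x - 5)^3 = x^3 - 15*x^2 + 75*x - 125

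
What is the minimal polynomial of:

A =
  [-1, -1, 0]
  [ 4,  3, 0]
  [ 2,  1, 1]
x^2 - 2*x + 1

The characteristic polynomial is χ_A(x) = (x - 1)^3, so the eigenvalues are known. The minimal polynomial is
  m_A(x) = Π_λ (x − λ)^{k_λ}
where k_λ is the size of the *largest* Jordan block for λ (equivalently, the smallest k with (A − λI)^k v = 0 for every generalised eigenvector v of λ).

  λ = 1: largest Jordan block has size 2, contributing (x − 1)^2

So m_A(x) = (x - 1)^2 = x^2 - 2*x + 1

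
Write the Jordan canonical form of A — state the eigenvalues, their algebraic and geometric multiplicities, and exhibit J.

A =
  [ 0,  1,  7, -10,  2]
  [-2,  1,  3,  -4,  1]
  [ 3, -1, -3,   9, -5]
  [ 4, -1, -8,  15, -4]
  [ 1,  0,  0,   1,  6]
J_2(2) ⊕ J_3(5)

The characteristic polynomial is
  det(x·I − A) = x^5 - 19*x^4 + 139*x^3 - 485*x^2 + 800*x - 500 = (x - 5)^3*(x - 2)^2

Eigenvalues and multiplicities (the geometric multiplicity of λ is n − rank(A − λI), which equals the number of Jordan blocks for λ):
  λ = 2: algebraic multiplicity = 2, geometric multiplicity = 1
  λ = 5: algebraic multiplicity = 3, geometric multiplicity = 1

Determining the block sizes for each eigenvalue:
  λ = 2: one block (gm = 1), so the single block has size am = 2 → block sizes [2]
  λ = 5: one block (gm = 1), so the single block has size am = 3 → block sizes [3]

Assembling the blocks gives a Jordan form
J =
  [2, 1, 0, 0, 0]
  [0, 2, 0, 0, 0]
  [0, 0, 5, 1, 0]
  [0, 0, 0, 5, 1]
  [0, 0, 0, 0, 5]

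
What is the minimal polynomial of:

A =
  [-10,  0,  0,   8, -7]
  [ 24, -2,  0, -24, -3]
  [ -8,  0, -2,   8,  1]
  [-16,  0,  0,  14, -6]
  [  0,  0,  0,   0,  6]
x^3 - 10*x^2 + 12*x + 72

The characteristic polynomial is χ_A(x) = (x - 6)^2*(x + 2)^3, so the eigenvalues are known. The minimal polynomial is
  m_A(x) = Π_λ (x − λ)^{k_λ}
where k_λ is the size of the *largest* Jordan block for λ (equivalently, the smallest k with (A − λI)^k v = 0 for every generalised eigenvector v of λ).

  λ = -2: largest Jordan block has size 1, contributing (x + 2)
  λ = 6: largest Jordan block has size 2, contributing (x − 6)^2

So m_A(x) = (x - 6)^2*(x + 2) = x^3 - 10*x^2 + 12*x + 72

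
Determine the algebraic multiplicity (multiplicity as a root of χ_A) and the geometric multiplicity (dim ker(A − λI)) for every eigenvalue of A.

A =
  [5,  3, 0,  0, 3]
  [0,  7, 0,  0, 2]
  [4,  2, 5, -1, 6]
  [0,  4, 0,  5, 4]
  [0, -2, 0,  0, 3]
λ = 5: alg = 5, geom = 3

Step 1 — factor the characteristic polynomial to read off the algebraic multiplicities:
  χ_A(x) = (x - 5)^5

Step 2 — compute geometric multiplicities via the rank-nullity identity g(λ) = n − rank(A − λI):
  rank(A − (5)·I) = 2, so dim ker(A − (5)·I) = n − 2 = 3

Summary:
  λ = 5: algebraic multiplicity = 5, geometric multiplicity = 3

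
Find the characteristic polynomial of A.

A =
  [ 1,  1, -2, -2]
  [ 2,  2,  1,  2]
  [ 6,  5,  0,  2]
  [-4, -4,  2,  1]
x^4 - 4*x^3 + 6*x^2 - 4*x + 1

Expanding det(x·I − A) (e.g. by cofactor expansion or by noting that A is similar to its Jordan form J, which has the same characteristic polynomial as A) gives
  χ_A(x) = x^4 - 4*x^3 + 6*x^2 - 4*x + 1
which factors as (x - 1)^4. The eigenvalues (with algebraic multiplicities) are λ = 1 with multiplicity 4.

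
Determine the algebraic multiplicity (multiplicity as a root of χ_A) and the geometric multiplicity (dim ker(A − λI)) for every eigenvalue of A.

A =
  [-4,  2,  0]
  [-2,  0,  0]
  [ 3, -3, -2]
λ = -2: alg = 3, geom = 2

Step 1 — factor the characteristic polynomial to read off the algebraic multiplicities:
  χ_A(x) = (x + 2)^3

Step 2 — compute geometric multiplicities via the rank-nullity identity g(λ) = n − rank(A − λI):
  rank(A − (-2)·I) = 1, so dim ker(A − (-2)·I) = n − 1 = 2

Summary:
  λ = -2: algebraic multiplicity = 3, geometric multiplicity = 2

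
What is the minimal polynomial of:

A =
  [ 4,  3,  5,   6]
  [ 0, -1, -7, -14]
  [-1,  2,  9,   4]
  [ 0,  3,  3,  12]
x^3 - 18*x^2 + 108*x - 216

The characteristic polynomial is χ_A(x) = (x - 6)^4, so the eigenvalues are known. The minimal polynomial is
  m_A(x) = Π_λ (x − λ)^{k_λ}
where k_λ is the size of the *largest* Jordan block for λ (equivalently, the smallest k with (A − λI)^k v = 0 for every generalised eigenvector v of λ).

  λ = 6: largest Jordan block has size 3, contributing (x − 6)^3

So m_A(x) = (x - 6)^3 = x^3 - 18*x^2 + 108*x - 216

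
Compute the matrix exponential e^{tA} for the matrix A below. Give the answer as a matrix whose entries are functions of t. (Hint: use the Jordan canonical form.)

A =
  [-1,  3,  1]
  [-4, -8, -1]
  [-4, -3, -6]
e^{tA} =
  [4*t*exp(-5*t) + exp(-5*t), 3*t*exp(-5*t), t*exp(-5*t)]
  [-4*t*exp(-5*t), -3*t*exp(-5*t) + exp(-5*t), -t*exp(-5*t)]
  [-4*t*exp(-5*t), -3*t*exp(-5*t), -t*exp(-5*t) + exp(-5*t)]

Strategy: write A = P · J · P⁻¹ where J is a Jordan canonical form, so e^{tA} = P · e^{tJ} · P⁻¹, and e^{tJ} can be computed block-by-block.

A has Jordan form
J =
  [-5,  1,  0]
  [ 0, -5,  0]
  [ 0,  0, -5]
(up to reordering of blocks).

Per-block formulas:
  For a 2×2 Jordan block J_2(-5): exp(t · J_2(-5)) = e^(-5t)·(I + t·N), where N is the 2×2 nilpotent shift.
  For a 1×1 block at λ = -5: exp(t · [-5]) = [e^(-5t)].

After assembling e^{tJ} and conjugating by P, we get:

e^{tA} =
  [4*t*exp(-5*t) + exp(-5*t), 3*t*exp(-5*t), t*exp(-5*t)]
  [-4*t*exp(-5*t), -3*t*exp(-5*t) + exp(-5*t), -t*exp(-5*t)]
  [-4*t*exp(-5*t), -3*t*exp(-5*t), -t*exp(-5*t) + exp(-5*t)]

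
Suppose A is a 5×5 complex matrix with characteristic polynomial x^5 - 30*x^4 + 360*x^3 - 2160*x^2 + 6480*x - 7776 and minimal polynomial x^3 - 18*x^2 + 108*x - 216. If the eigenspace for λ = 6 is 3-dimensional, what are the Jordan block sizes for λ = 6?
Block sizes for λ = 6: [3, 1, 1]

Step 1 — from the characteristic polynomial, algebraic multiplicity of λ = 6 is 5. From dim ker(A − (6)·I) = 3, there are exactly 3 Jordan blocks for λ = 6.
Step 2 — from the minimal polynomial, the factor (x − 6)^3 tells us the largest block for λ = 6 has size 3.
Step 3 — with total size 5, 3 blocks, and largest block 3, the block sizes (in nonincreasing order) are [3, 1, 1].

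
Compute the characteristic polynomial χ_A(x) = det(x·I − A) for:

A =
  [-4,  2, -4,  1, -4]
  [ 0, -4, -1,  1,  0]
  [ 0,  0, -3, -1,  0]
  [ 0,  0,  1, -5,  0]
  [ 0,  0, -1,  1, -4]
x^5 + 20*x^4 + 160*x^3 + 640*x^2 + 1280*x + 1024

Expanding det(x·I − A) (e.g. by cofactor expansion or by noting that A is similar to its Jordan form J, which has the same characteristic polynomial as A) gives
  χ_A(x) = x^5 + 20*x^4 + 160*x^3 + 640*x^2 + 1280*x + 1024
which factors as (x + 4)^5. The eigenvalues (with algebraic multiplicities) are λ = -4 with multiplicity 5.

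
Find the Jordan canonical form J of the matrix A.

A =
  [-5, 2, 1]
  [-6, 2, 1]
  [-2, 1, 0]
J_3(-1)

The characteristic polynomial is
  det(x·I − A) = x^3 + 3*x^2 + 3*x + 1 = (x + 1)^3

Eigenvalues and multiplicities (the geometric multiplicity of λ is n − rank(A − λI), which equals the number of Jordan blocks for λ):
  λ = -1: algebraic multiplicity = 3, geometric multiplicity = 1

Determining the block sizes for each eigenvalue:
  λ = -1: one block (gm = 1), so the single block has size am = 3 → block sizes [3]

Assembling the blocks gives a Jordan form
J =
  [-1,  1,  0]
  [ 0, -1,  1]
  [ 0,  0, -1]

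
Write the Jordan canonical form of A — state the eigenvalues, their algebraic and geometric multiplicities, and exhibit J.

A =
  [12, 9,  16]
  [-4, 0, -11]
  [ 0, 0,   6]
J_3(6)

The characteristic polynomial is
  det(x·I − A) = x^3 - 18*x^2 + 108*x - 216 = (x - 6)^3

Eigenvalues and multiplicities (the geometric multiplicity of λ is n − rank(A − λI), which equals the number of Jordan blocks for λ):
  λ = 6: algebraic multiplicity = 3, geometric multiplicity = 1

Determining the block sizes for each eigenvalue:
  λ = 6: one block (gm = 1), so the single block has size am = 3 → block sizes [3]

Assembling the blocks gives a Jordan form
J =
  [6, 1, 0]
  [0, 6, 1]
  [0, 0, 6]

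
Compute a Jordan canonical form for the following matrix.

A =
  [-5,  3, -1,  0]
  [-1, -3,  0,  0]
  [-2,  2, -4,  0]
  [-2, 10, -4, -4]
J_3(-4) ⊕ J_1(-4)

The characteristic polynomial is
  det(x·I − A) = x^4 + 16*x^3 + 96*x^2 + 256*x + 256 = (x + 4)^4

Eigenvalues and multiplicities (the geometric multiplicity of λ is n − rank(A − λI), which equals the number of Jordan blocks for λ):
  λ = -4: algebraic multiplicity = 4, geometric multiplicity = 2

Determining the block sizes for each eigenvalue:
  λ = -4: with am = 4 and gm = 2, the partition is not yet determined (e.g. several partitions of 4 into 2 parts exist). Let N = A − (-4)·I. Computing rank(N^1) = 2, rank(N^2) = 1, rank(N^3) = 0; the number of blocks of size ≥ j is rank(N^{j−1}) − rank(N^j), giving [2, 1, 1]. So we have 1 block(s) of size 3, 1 block(s) of size 1 → block sizes [3, 1]

Assembling the blocks gives a Jordan form
J =
  [-4,  1,  0,  0]
  [ 0, -4,  1,  0]
  [ 0,  0, -4,  0]
  [ 0,  0,  0, -4]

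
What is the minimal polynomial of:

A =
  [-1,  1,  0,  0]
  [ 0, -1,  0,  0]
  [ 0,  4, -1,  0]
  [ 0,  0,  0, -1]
x^2 + 2*x + 1

The characteristic polynomial is χ_A(x) = (x + 1)^4, so the eigenvalues are known. The minimal polynomial is
  m_A(x) = Π_λ (x − λ)^{k_λ}
where k_λ is the size of the *largest* Jordan block for λ (equivalently, the smallest k with (A − λI)^k v = 0 for every generalised eigenvector v of λ).

  λ = -1: largest Jordan block has size 2, contributing (x + 1)^2

So m_A(x) = (x + 1)^2 = x^2 + 2*x + 1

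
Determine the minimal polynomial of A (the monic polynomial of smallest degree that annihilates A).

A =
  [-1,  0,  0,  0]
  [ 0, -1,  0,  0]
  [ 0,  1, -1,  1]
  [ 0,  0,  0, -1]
x^2 + 2*x + 1

The characteristic polynomial is χ_A(x) = (x + 1)^4, so the eigenvalues are known. The minimal polynomial is
  m_A(x) = Π_λ (x − λ)^{k_λ}
where k_λ is the size of the *largest* Jordan block for λ (equivalently, the smallest k with (A − λI)^k v = 0 for every generalised eigenvector v of λ).

  λ = -1: largest Jordan block has size 2, contributing (x + 1)^2

So m_A(x) = (x + 1)^2 = x^2 + 2*x + 1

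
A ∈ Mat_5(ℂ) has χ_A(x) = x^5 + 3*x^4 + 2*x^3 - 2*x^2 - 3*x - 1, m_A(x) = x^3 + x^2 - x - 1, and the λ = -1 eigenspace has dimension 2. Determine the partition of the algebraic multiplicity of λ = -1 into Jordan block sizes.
Block sizes for λ = -1: [2, 2]

Step 1 — from the characteristic polynomial, algebraic multiplicity of λ = -1 is 4. From dim ker(A − (-1)·I) = 2, there are exactly 2 Jordan blocks for λ = -1.
Step 2 — from the minimal polynomial, the factor (x + 1)^2 tells us the largest block for λ = -1 has size 2.
Step 3 — with total size 4, 2 blocks, and largest block 2, the block sizes (in nonincreasing order) are [2, 2].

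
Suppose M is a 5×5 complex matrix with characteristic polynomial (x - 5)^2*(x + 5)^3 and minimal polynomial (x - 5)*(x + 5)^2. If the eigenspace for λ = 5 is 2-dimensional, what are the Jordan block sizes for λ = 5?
Block sizes for λ = 5: [1, 1]

Step 1 — from the characteristic polynomial, algebraic multiplicity of λ = 5 is 2. From dim ker(M − (5)·I) = 2, there are exactly 2 Jordan blocks for λ = 5.
Step 2 — from the minimal polynomial, the factor (x − 5) tells us the largest block for λ = 5 has size 1.
Step 3 — with total size 2, 2 blocks, and largest block 1, the block sizes (in nonincreasing order) are [1, 1].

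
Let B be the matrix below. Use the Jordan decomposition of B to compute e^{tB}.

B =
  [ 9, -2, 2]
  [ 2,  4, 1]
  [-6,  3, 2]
e^{tB} =
  [4*t*exp(5*t) + exp(5*t), -2*t*exp(5*t), 2*t*exp(5*t)]
  [2*t*exp(5*t), -t*exp(5*t) + exp(5*t), t*exp(5*t)]
  [-6*t*exp(5*t), 3*t*exp(5*t), -3*t*exp(5*t) + exp(5*t)]

Strategy: write B = P · J · P⁻¹ where J is a Jordan canonical form, so e^{tB} = P · e^{tJ} · P⁻¹, and e^{tJ} can be computed block-by-block.

B has Jordan form
J =
  [5, 1, 0]
  [0, 5, 0]
  [0, 0, 5]
(up to reordering of blocks).

Per-block formulas:
  For a 1×1 block at λ = 5: exp(t · [5]) = [e^(5t)].
  For a 2×2 Jordan block J_2(5): exp(t · J_2(5)) = e^(5t)·(I + t·N), where N is the 2×2 nilpotent shift.

After assembling e^{tJ} and conjugating by P, we get:

e^{tB} =
  [4*t*exp(5*t) + exp(5*t), -2*t*exp(5*t), 2*t*exp(5*t)]
  [2*t*exp(5*t), -t*exp(5*t) + exp(5*t), t*exp(5*t)]
  [-6*t*exp(5*t), 3*t*exp(5*t), -3*t*exp(5*t) + exp(5*t)]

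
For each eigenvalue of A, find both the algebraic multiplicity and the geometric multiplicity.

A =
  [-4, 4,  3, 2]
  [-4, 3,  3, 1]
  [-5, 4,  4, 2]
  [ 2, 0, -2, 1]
λ = 1: alg = 4, geom = 2

Step 1 — factor the characteristic polynomial to read off the algebraic multiplicities:
  χ_A(x) = (x - 1)^4

Step 2 — compute geometric multiplicities via the rank-nullity identity g(λ) = n − rank(A − λI):
  rank(A − (1)·I) = 2, so dim ker(A − (1)·I) = n − 2 = 2

Summary:
  λ = 1: algebraic multiplicity = 4, geometric multiplicity = 2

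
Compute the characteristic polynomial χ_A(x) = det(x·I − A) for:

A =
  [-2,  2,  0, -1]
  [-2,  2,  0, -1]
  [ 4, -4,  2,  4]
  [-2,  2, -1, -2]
x^4

Expanding det(x·I − A) (e.g. by cofactor expansion or by noting that A is similar to its Jordan form J, which has the same characteristic polynomial as A) gives
  χ_A(x) = x^4
which factors as x^4. The eigenvalues (with algebraic multiplicities) are λ = 0 with multiplicity 4.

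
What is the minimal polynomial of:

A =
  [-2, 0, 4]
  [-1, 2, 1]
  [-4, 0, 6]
x^2 - 4*x + 4

The characteristic polynomial is χ_A(x) = (x - 2)^3, so the eigenvalues are known. The minimal polynomial is
  m_A(x) = Π_λ (x − λ)^{k_λ}
where k_λ is the size of the *largest* Jordan block for λ (equivalently, the smallest k with (A − λI)^k v = 0 for every generalised eigenvector v of λ).

  λ = 2: largest Jordan block has size 2, contributing (x − 2)^2

So m_A(x) = (x - 2)^2 = x^2 - 4*x + 4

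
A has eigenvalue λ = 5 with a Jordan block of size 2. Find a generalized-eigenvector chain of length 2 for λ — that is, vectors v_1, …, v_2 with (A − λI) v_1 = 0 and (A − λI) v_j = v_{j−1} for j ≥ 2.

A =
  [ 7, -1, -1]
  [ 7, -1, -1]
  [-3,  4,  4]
A Jordan chain for λ = 5 of length 2:
v_1 = (1, 1, 1)ᵀ
v_2 = (1, 1, 0)ᵀ

Let N = A − (5)·I. We want v_2 with N^2 v_2 = 0 but N^1 v_2 ≠ 0; then v_{j-1} := N · v_j for j = 2, …, 2.

Pick v_2 = (1, 1, 0)ᵀ.
Then v_1 = N · v_2 = (1, 1, 1)ᵀ.

Sanity check: (A − (5)·I) v_1 = (0, 0, 0)ᵀ = 0. ✓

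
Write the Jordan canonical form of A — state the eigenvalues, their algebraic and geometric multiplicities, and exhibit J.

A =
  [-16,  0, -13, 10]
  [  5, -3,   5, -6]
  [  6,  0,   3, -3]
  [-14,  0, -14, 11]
J_2(-3) ⊕ J_1(-3) ⊕ J_1(4)

The characteristic polynomial is
  det(x·I − A) = x^4 + 5*x^3 - 9*x^2 - 81*x - 108 = (x - 4)*(x + 3)^3

Eigenvalues and multiplicities (the geometric multiplicity of λ is n − rank(A − λI), which equals the number of Jordan blocks for λ):
  λ = -3: algebraic multiplicity = 3, geometric multiplicity = 2
  λ = 4: algebraic multiplicity = 1, geometric multiplicity = 1

Determining the block sizes for each eigenvalue:
  λ = -3: 2 blocks summing to 3 forces exactly one block of size 2 and the rest size 1 → block sizes [2, 1]
  λ = 4: one block (gm = 1), so the single block has size am = 1 → block sizes [1]

Assembling the blocks gives a Jordan form
J =
  [-3,  1,  0, 0]
  [ 0, -3,  0, 0]
  [ 0,  0, -3, 0]
  [ 0,  0,  0, 4]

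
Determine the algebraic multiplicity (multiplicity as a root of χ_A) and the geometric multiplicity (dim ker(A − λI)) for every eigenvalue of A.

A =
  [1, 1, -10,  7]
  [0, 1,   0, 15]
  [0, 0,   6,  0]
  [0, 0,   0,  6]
λ = 1: alg = 2, geom = 1; λ = 6: alg = 2, geom = 2

Step 1 — factor the characteristic polynomial to read off the algebraic multiplicities:
  χ_A(x) = (x - 6)^2*(x - 1)^2

Step 2 — compute geometric multiplicities via the rank-nullity identity g(λ) = n − rank(A − λI):
  rank(A − (1)·I) = 3, so dim ker(A − (1)·I) = n − 3 = 1
  rank(A − (6)·I) = 2, so dim ker(A − (6)·I) = n − 2 = 2

Summary:
  λ = 1: algebraic multiplicity = 2, geometric multiplicity = 1
  λ = 6: algebraic multiplicity = 2, geometric multiplicity = 2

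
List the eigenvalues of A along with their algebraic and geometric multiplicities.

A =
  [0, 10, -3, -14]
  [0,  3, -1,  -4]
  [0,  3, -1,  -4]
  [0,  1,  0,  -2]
λ = 0: alg = 4, geom = 2

Step 1 — factor the characteristic polynomial to read off the algebraic multiplicities:
  χ_A(x) = x^4

Step 2 — compute geometric multiplicities via the rank-nullity identity g(λ) = n − rank(A − λI):
  rank(A − (0)·I) = 2, so dim ker(A − (0)·I) = n − 2 = 2

Summary:
  λ = 0: algebraic multiplicity = 4, geometric multiplicity = 2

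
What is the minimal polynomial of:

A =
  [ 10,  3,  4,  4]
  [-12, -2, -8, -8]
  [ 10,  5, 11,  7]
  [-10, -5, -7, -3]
x^2 - 8*x + 16

The characteristic polynomial is χ_A(x) = (x - 4)^4, so the eigenvalues are known. The minimal polynomial is
  m_A(x) = Π_λ (x − λ)^{k_λ}
where k_λ is the size of the *largest* Jordan block for λ (equivalently, the smallest k with (A − λI)^k v = 0 for every generalised eigenvector v of λ).

  λ = 4: largest Jordan block has size 2, contributing (x − 4)^2

So m_A(x) = (x - 4)^2 = x^2 - 8*x + 16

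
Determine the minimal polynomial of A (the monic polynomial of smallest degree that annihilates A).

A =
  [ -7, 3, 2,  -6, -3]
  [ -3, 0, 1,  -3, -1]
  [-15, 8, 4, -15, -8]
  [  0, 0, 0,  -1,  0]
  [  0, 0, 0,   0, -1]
x^3 + 3*x^2 + 3*x + 1

The characteristic polynomial is χ_A(x) = (x + 1)^5, so the eigenvalues are known. The minimal polynomial is
  m_A(x) = Π_λ (x − λ)^{k_λ}
where k_λ is the size of the *largest* Jordan block for λ (equivalently, the smallest k with (A − λI)^k v = 0 for every generalised eigenvector v of λ).

  λ = -1: largest Jordan block has size 3, contributing (x + 1)^3

So m_A(x) = (x + 1)^3 = x^3 + 3*x^2 + 3*x + 1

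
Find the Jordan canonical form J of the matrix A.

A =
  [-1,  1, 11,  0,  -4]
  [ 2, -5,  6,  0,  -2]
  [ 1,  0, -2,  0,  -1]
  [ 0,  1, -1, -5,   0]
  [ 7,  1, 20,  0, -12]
J_3(-5) ⊕ J_1(-5) ⊕ J_1(-5)

The characteristic polynomial is
  det(x·I − A) = x^5 + 25*x^4 + 250*x^3 + 1250*x^2 + 3125*x + 3125 = (x + 5)^5

Eigenvalues and multiplicities (the geometric multiplicity of λ is n − rank(A − λI), which equals the number of Jordan blocks for λ):
  λ = -5: algebraic multiplicity = 5, geometric multiplicity = 3

Determining the block sizes for each eigenvalue:
  λ = -5: with am = 5 and gm = 3, the partition is not yet determined (e.g. several partitions of 5 into 3 parts exist). Let N = A − (-5)·I. Computing rank(N^1) = 2, rank(N^2) = 1, rank(N^3) = 0; the number of blocks of size ≥ j is rank(N^{j−1}) − rank(N^j), giving [3, 1, 1]. So we have 1 block(s) of size 3, 2 block(s) of size 1 → block sizes [3, 1, 1]

Assembling the blocks gives a Jordan form
J =
  [-5,  1,  0,  0,  0]
  [ 0, -5,  1,  0,  0]
  [ 0,  0, -5,  0,  0]
  [ 0,  0,  0, -5,  0]
  [ 0,  0,  0,  0, -5]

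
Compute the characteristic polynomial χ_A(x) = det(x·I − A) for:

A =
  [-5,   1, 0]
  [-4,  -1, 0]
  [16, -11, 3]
x^3 + 3*x^2 - 9*x - 27

Expanding det(x·I − A) (e.g. by cofactor expansion or by noting that A is similar to its Jordan form J, which has the same characteristic polynomial as A) gives
  χ_A(x) = x^3 + 3*x^2 - 9*x - 27
which factors as (x - 3)*(x + 3)^2. The eigenvalues (with algebraic multiplicities) are λ = -3 with multiplicity 2, λ = 3 with multiplicity 1.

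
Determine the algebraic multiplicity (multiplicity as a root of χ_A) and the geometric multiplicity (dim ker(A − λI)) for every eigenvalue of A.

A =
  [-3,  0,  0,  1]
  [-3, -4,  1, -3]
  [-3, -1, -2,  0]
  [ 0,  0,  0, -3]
λ = -3: alg = 4, geom = 2

Step 1 — factor the characteristic polynomial to read off the algebraic multiplicities:
  χ_A(x) = (x + 3)^4

Step 2 — compute geometric multiplicities via the rank-nullity identity g(λ) = n − rank(A − λI):
  rank(A − (-3)·I) = 2, so dim ker(A − (-3)·I) = n − 2 = 2

Summary:
  λ = -3: algebraic multiplicity = 4, geometric multiplicity = 2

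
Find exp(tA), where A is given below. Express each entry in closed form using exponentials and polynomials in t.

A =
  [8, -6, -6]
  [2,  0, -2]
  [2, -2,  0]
e^{tA} =
  [3*exp(4*t) - 2*exp(2*t), -3*exp(4*t) + 3*exp(2*t), -3*exp(4*t) + 3*exp(2*t)]
  [exp(4*t) - exp(2*t), -exp(4*t) + 2*exp(2*t), -exp(4*t) + exp(2*t)]
  [exp(4*t) - exp(2*t), -exp(4*t) + exp(2*t), -exp(4*t) + 2*exp(2*t)]

Strategy: write A = P · J · P⁻¹ where J is a Jordan canonical form, so e^{tA} = P · e^{tJ} · P⁻¹, and e^{tJ} can be computed block-by-block.

A has Jordan form
J =
  [2, 0, 0]
  [0, 2, 0]
  [0, 0, 4]
(up to reordering of blocks).

Per-block formulas:
  For a 1×1 block at λ = 4: exp(t · [4]) = [e^(4t)].
  For a 1×1 block at λ = 2: exp(t · [2]) = [e^(2t)].

After assembling e^{tJ} and conjugating by P, we get:

e^{tA} =
  [3*exp(4*t) - 2*exp(2*t), -3*exp(4*t) + 3*exp(2*t), -3*exp(4*t) + 3*exp(2*t)]
  [exp(4*t) - exp(2*t), -exp(4*t) + 2*exp(2*t), -exp(4*t) + exp(2*t)]
  [exp(4*t) - exp(2*t), -exp(4*t) + exp(2*t), -exp(4*t) + 2*exp(2*t)]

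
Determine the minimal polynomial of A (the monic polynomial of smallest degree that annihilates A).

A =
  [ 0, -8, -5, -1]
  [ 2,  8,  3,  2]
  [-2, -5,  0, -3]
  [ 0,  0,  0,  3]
x^4 - 11*x^3 + 45*x^2 - 81*x + 54

The characteristic polynomial is χ_A(x) = (x - 3)^3*(x - 2), so the eigenvalues are known. The minimal polynomial is
  m_A(x) = Π_λ (x − λ)^{k_λ}
where k_λ is the size of the *largest* Jordan block for λ (equivalently, the smallest k with (A − λI)^k v = 0 for every generalised eigenvector v of λ).

  λ = 2: largest Jordan block has size 1, contributing (x − 2)
  λ = 3: largest Jordan block has size 3, contributing (x − 3)^3

So m_A(x) = (x - 3)^3*(x - 2) = x^4 - 11*x^3 + 45*x^2 - 81*x + 54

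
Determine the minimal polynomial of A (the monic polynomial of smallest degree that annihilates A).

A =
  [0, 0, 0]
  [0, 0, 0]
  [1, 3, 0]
x^2

The characteristic polynomial is χ_A(x) = x^3, so the eigenvalues are known. The minimal polynomial is
  m_A(x) = Π_λ (x − λ)^{k_λ}
where k_λ is the size of the *largest* Jordan block for λ (equivalently, the smallest k with (A − λI)^k v = 0 for every generalised eigenvector v of λ).

  λ = 0: largest Jordan block has size 2, contributing (x − 0)^2

So m_A(x) = x^2 = x^2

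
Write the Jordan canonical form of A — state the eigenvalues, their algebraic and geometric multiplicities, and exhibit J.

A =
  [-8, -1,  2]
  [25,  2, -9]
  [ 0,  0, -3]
J_3(-3)

The characteristic polynomial is
  det(x·I − A) = x^3 + 9*x^2 + 27*x + 27 = (x + 3)^3

Eigenvalues and multiplicities (the geometric multiplicity of λ is n − rank(A − λI), which equals the number of Jordan blocks for λ):
  λ = -3: algebraic multiplicity = 3, geometric multiplicity = 1

Determining the block sizes for each eigenvalue:
  λ = -3: one block (gm = 1), so the single block has size am = 3 → block sizes [3]

Assembling the blocks gives a Jordan form
J =
  [-3,  1,  0]
  [ 0, -3,  1]
  [ 0,  0, -3]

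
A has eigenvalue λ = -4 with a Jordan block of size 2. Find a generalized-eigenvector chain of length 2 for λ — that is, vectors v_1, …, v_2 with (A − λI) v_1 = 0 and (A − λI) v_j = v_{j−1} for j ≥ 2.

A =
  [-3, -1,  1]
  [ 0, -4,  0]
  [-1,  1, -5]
A Jordan chain for λ = -4 of length 2:
v_1 = (1, 0, -1)ᵀ
v_2 = (1, 0, 0)ᵀ

Let N = A − (-4)·I. We want v_2 with N^2 v_2 = 0 but N^1 v_2 ≠ 0; then v_{j-1} := N · v_j for j = 2, …, 2.

Pick v_2 = (1, 0, 0)ᵀ.
Then v_1 = N · v_2 = (1, 0, -1)ᵀ.

Sanity check: (A − (-4)·I) v_1 = (0, 0, 0)ᵀ = 0. ✓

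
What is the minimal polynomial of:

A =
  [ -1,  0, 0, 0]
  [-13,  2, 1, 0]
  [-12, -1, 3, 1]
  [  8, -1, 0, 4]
x^4 - 8*x^3 + 18*x^2 - 27

The characteristic polynomial is χ_A(x) = (x - 3)^3*(x + 1), so the eigenvalues are known. The minimal polynomial is
  m_A(x) = Π_λ (x − λ)^{k_λ}
where k_λ is the size of the *largest* Jordan block for λ (equivalently, the smallest k with (A − λI)^k v = 0 for every generalised eigenvector v of λ).

  λ = -1: largest Jordan block has size 1, contributing (x + 1)
  λ = 3: largest Jordan block has size 3, contributing (x − 3)^3

So m_A(x) = (x - 3)^3*(x + 1) = x^4 - 8*x^3 + 18*x^2 - 27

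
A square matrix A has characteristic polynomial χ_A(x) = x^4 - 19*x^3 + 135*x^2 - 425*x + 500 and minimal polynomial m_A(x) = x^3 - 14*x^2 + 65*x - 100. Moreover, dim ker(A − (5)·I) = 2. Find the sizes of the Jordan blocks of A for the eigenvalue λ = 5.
Block sizes for λ = 5: [2, 1]

Step 1 — from the characteristic polynomial, algebraic multiplicity of λ = 5 is 3. From dim ker(A − (5)·I) = 2, there are exactly 2 Jordan blocks for λ = 5.
Step 2 — from the minimal polynomial, the factor (x − 5)^2 tells us the largest block for λ = 5 has size 2.
Step 3 — with total size 3, 2 blocks, and largest block 2, the block sizes (in nonincreasing order) are [2, 1].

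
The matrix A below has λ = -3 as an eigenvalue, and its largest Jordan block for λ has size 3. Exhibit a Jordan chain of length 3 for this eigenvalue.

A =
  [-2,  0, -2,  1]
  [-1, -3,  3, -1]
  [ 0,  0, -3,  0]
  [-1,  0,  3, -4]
A Jordan chain for λ = -3 of length 3:
v_1 = (1, -1, 0, -1)ᵀ
v_2 = (-2, 3, 0, 3)ᵀ
v_3 = (0, 0, 1, 0)ᵀ

Let N = A − (-3)·I. We want v_3 with N^3 v_3 = 0 but N^2 v_3 ≠ 0; then v_{j-1} := N · v_j for j = 3, …, 2.

Pick v_3 = (0, 0, 1, 0)ᵀ.
Then v_2 = N · v_3 = (-2, 3, 0, 3)ᵀ.
Then v_1 = N · v_2 = (1, -1, 0, -1)ᵀ.

Sanity check: (A − (-3)·I) v_1 = (0, 0, 0, 0)ᵀ = 0. ✓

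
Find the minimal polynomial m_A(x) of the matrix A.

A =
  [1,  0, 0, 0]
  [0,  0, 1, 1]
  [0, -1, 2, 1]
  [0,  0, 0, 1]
x^2 - 2*x + 1

The characteristic polynomial is χ_A(x) = (x - 1)^4, so the eigenvalues are known. The minimal polynomial is
  m_A(x) = Π_λ (x − λ)^{k_λ}
where k_λ is the size of the *largest* Jordan block for λ (equivalently, the smallest k with (A − λI)^k v = 0 for every generalised eigenvector v of λ).

  λ = 1: largest Jordan block has size 2, contributing (x − 1)^2

So m_A(x) = (x - 1)^2 = x^2 - 2*x + 1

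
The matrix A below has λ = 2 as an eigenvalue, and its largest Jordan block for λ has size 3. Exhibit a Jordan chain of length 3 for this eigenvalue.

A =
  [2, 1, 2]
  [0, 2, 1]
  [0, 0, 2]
A Jordan chain for λ = 2 of length 3:
v_1 = (1, 0, 0)ᵀ
v_2 = (2, 1, 0)ᵀ
v_3 = (0, 0, 1)ᵀ

Let N = A − (2)·I. We want v_3 with N^3 v_3 = 0 but N^2 v_3 ≠ 0; then v_{j-1} := N · v_j for j = 3, …, 2.

Pick v_3 = (0, 0, 1)ᵀ.
Then v_2 = N · v_3 = (2, 1, 0)ᵀ.
Then v_1 = N · v_2 = (1, 0, 0)ᵀ.

Sanity check: (A − (2)·I) v_1 = (0, 0, 0)ᵀ = 0. ✓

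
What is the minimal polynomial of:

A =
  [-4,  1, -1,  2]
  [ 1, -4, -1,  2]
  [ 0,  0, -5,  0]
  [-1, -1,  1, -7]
x^2 + 10*x + 25

The characteristic polynomial is χ_A(x) = (x + 5)^4, so the eigenvalues are known. The minimal polynomial is
  m_A(x) = Π_λ (x − λ)^{k_λ}
where k_λ is the size of the *largest* Jordan block for λ (equivalently, the smallest k with (A − λI)^k v = 0 for every generalised eigenvector v of λ).

  λ = -5: largest Jordan block has size 2, contributing (x + 5)^2

So m_A(x) = (x + 5)^2 = x^2 + 10*x + 25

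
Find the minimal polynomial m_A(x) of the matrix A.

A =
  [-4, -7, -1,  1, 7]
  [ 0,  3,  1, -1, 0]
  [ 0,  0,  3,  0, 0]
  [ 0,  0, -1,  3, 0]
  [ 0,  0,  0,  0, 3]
x^4 - 5*x^3 - 9*x^2 + 81*x - 108

The characteristic polynomial is χ_A(x) = (x - 3)^4*(x + 4), so the eigenvalues are known. The minimal polynomial is
  m_A(x) = Π_λ (x − λ)^{k_λ}
where k_λ is the size of the *largest* Jordan block for λ (equivalently, the smallest k with (A − λI)^k v = 0 for every generalised eigenvector v of λ).

  λ = -4: largest Jordan block has size 1, contributing (x + 4)
  λ = 3: largest Jordan block has size 3, contributing (x − 3)^3

So m_A(x) = (x - 3)^3*(x + 4) = x^4 - 5*x^3 - 9*x^2 + 81*x - 108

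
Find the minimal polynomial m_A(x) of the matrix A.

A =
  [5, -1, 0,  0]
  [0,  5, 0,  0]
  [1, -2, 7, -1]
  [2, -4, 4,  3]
x^3 - 15*x^2 + 75*x - 125

The characteristic polynomial is χ_A(x) = (x - 5)^4, so the eigenvalues are known. The minimal polynomial is
  m_A(x) = Π_λ (x − λ)^{k_λ}
where k_λ is the size of the *largest* Jordan block for λ (equivalently, the smallest k with (A − λI)^k v = 0 for every generalised eigenvector v of λ).

  λ = 5: largest Jordan block has size 3, contributing (x − 5)^3

So m_A(x) = (x - 5)^3 = x^3 - 15*x^2 + 75*x - 125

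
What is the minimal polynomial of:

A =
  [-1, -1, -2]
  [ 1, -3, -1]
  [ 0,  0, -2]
x^3 + 6*x^2 + 12*x + 8

The characteristic polynomial is χ_A(x) = (x + 2)^3, so the eigenvalues are known. The minimal polynomial is
  m_A(x) = Π_λ (x − λ)^{k_λ}
where k_λ is the size of the *largest* Jordan block for λ (equivalently, the smallest k with (A − λI)^k v = 0 for every generalised eigenvector v of λ).

  λ = -2: largest Jordan block has size 3, contributing (x + 2)^3

So m_A(x) = (x + 2)^3 = x^3 + 6*x^2 + 12*x + 8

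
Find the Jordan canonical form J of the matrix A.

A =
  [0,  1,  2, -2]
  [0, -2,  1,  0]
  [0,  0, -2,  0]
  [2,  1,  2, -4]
J_3(-2) ⊕ J_1(-2)

The characteristic polynomial is
  det(x·I − A) = x^4 + 8*x^3 + 24*x^2 + 32*x + 16 = (x + 2)^4

Eigenvalues and multiplicities (the geometric multiplicity of λ is n − rank(A − λI), which equals the number of Jordan blocks for λ):
  λ = -2: algebraic multiplicity = 4, geometric multiplicity = 2

Determining the block sizes for each eigenvalue:
  λ = -2: with am = 4 and gm = 2, the partition is not yet determined (e.g. several partitions of 4 into 2 parts exist). Let N = A − (-2)·I. Computing rank(N^1) = 2, rank(N^2) = 1, rank(N^3) = 0; the number of blocks of size ≥ j is rank(N^{j−1}) − rank(N^j), giving [2, 1, 1]. So we have 1 block(s) of size 3, 1 block(s) of size 1 → block sizes [3, 1]

Assembling the blocks gives a Jordan form
J =
  [-2,  1,  0,  0]
  [ 0, -2,  1,  0]
  [ 0,  0, -2,  0]
  [ 0,  0,  0, -2]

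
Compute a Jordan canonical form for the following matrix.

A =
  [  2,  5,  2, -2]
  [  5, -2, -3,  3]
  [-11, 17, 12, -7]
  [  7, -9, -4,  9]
J_2(5) ⊕ J_1(5) ⊕ J_1(6)

The characteristic polynomial is
  det(x·I − A) = x^4 - 21*x^3 + 165*x^2 - 575*x + 750 = (x - 6)*(x - 5)^3

Eigenvalues and multiplicities (the geometric multiplicity of λ is n − rank(A − λI), which equals the number of Jordan blocks for λ):
  λ = 5: algebraic multiplicity = 3, geometric multiplicity = 2
  λ = 6: algebraic multiplicity = 1, geometric multiplicity = 1

Determining the block sizes for each eigenvalue:
  λ = 5: 2 blocks summing to 3 forces exactly one block of size 2 and the rest size 1 → block sizes [2, 1]
  λ = 6: one block (gm = 1), so the single block has size am = 1 → block sizes [1]

Assembling the blocks gives a Jordan form
J =
  [5, 1, 0, 0]
  [0, 5, 0, 0]
  [0, 0, 5, 0]
  [0, 0, 0, 6]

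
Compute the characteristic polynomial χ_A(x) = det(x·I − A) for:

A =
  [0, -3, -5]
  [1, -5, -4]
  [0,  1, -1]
x^3 + 6*x^2 + 12*x + 8

Expanding det(x·I − A) (e.g. by cofactor expansion or by noting that A is similar to its Jordan form J, which has the same characteristic polynomial as A) gives
  χ_A(x) = x^3 + 6*x^2 + 12*x + 8
which factors as (x + 2)^3. The eigenvalues (with algebraic multiplicities) are λ = -2 with multiplicity 3.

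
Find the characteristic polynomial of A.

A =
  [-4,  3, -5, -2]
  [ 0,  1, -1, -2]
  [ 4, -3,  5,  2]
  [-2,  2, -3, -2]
x^4

Expanding det(x·I − A) (e.g. by cofactor expansion or by noting that A is similar to its Jordan form J, which has the same characteristic polynomial as A) gives
  χ_A(x) = x^4
which factors as x^4. The eigenvalues (with algebraic multiplicities) are λ = 0 with multiplicity 4.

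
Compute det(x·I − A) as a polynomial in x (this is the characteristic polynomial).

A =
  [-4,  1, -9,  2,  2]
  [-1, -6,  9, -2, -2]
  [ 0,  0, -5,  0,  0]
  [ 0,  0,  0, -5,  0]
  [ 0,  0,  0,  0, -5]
x^5 + 25*x^4 + 250*x^3 + 1250*x^2 + 3125*x + 3125

Expanding det(x·I − A) (e.g. by cofactor expansion or by noting that A is similar to its Jordan form J, which has the same characteristic polynomial as A) gives
  χ_A(x) = x^5 + 25*x^4 + 250*x^3 + 1250*x^2 + 3125*x + 3125
which factors as (x + 5)^5. The eigenvalues (with algebraic multiplicities) are λ = -5 with multiplicity 5.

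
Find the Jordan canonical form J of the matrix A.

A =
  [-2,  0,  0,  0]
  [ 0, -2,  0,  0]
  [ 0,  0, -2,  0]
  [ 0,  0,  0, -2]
J_1(-2) ⊕ J_1(-2) ⊕ J_1(-2) ⊕ J_1(-2)

The characteristic polynomial is
  det(x·I − A) = x^4 + 8*x^3 + 24*x^2 + 32*x + 16 = (x + 2)^4

Eigenvalues and multiplicities (the geometric multiplicity of λ is n − rank(A − λI), which equals the number of Jordan blocks for λ):
  λ = -2: algebraic multiplicity = 4, geometric multiplicity = 4

Determining the block sizes for each eigenvalue:
  λ = -2: gm = am = 4, so every block has size 1 → block sizes [1, 1, 1, 1]

Assembling the blocks gives a Jordan form
J =
  [-2,  0,  0,  0]
  [ 0, -2,  0,  0]
  [ 0,  0, -2,  0]
  [ 0,  0,  0, -2]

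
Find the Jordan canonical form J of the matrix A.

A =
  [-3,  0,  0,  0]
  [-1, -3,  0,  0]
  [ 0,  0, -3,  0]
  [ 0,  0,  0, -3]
J_2(-3) ⊕ J_1(-3) ⊕ J_1(-3)

The characteristic polynomial is
  det(x·I − A) = x^4 + 12*x^3 + 54*x^2 + 108*x + 81 = (x + 3)^4

Eigenvalues and multiplicities (the geometric multiplicity of λ is n − rank(A − λI), which equals the number of Jordan blocks for λ):
  λ = -3: algebraic multiplicity = 4, geometric multiplicity = 3

Determining the block sizes for each eigenvalue:
  λ = -3: 3 blocks summing to 4 forces exactly one block of size 2 and the rest size 1 → block sizes [2, 1, 1]

Assembling the blocks gives a Jordan form
J =
  [-3,  1,  0,  0]
  [ 0, -3,  0,  0]
  [ 0,  0, -3,  0]
  [ 0,  0,  0, -3]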